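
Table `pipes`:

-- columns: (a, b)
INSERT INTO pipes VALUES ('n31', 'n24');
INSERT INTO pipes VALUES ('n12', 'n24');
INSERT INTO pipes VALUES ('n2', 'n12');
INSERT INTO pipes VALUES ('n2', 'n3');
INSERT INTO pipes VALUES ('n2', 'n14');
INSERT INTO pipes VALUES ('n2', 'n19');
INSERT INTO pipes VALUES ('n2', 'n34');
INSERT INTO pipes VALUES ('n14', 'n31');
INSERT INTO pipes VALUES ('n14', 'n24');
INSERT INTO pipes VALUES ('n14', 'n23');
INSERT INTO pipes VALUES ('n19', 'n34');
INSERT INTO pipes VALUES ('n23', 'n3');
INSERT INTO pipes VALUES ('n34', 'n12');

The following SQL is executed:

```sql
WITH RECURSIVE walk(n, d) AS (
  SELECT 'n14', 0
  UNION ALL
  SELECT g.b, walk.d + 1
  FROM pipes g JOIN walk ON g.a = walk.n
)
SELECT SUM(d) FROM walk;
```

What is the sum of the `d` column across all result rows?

Base: (n14, d=0).
Iteration 1: edges from {n14} -> (n23, d=1), (n24, d=1), (n31, d=1).
Iteration 2: edges from {n23,n24,n31} -> (n24, d=2), (n3, d=2).
Iteration 3: no outgoing edges from {n24,n3}; recursion stops.
SUM(d) = 0 + 1 + 1 + 1 + 2 + 2 = 7.

7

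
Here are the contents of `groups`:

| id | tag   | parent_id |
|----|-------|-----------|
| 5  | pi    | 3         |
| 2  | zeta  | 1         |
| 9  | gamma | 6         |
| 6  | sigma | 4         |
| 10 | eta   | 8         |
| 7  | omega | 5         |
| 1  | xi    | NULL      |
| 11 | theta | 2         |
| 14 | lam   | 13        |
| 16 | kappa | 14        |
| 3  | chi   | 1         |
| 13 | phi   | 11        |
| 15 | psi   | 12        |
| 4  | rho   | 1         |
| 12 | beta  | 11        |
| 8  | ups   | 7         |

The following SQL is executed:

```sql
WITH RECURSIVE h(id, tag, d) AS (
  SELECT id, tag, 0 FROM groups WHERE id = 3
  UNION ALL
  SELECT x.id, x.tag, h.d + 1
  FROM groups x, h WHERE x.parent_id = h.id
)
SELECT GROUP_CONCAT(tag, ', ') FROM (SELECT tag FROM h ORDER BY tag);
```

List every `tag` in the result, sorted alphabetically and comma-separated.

chi, eta, omega, pi, ups

Base: id=3 (chi) at d 0.
Iteration 1: rows with parent_id in {3} -> pi (id 5, d 1).
Iteration 2: rows with parent_id in {5} -> omega (id 7, d 2).
Iteration 3: rows with parent_id in {7} -> ups (id 8, d 3).
Iteration 4: rows with parent_id in {8} -> eta (id 10, d 4).
Iteration 5: no rows with parent_id in {10}; recursion stops.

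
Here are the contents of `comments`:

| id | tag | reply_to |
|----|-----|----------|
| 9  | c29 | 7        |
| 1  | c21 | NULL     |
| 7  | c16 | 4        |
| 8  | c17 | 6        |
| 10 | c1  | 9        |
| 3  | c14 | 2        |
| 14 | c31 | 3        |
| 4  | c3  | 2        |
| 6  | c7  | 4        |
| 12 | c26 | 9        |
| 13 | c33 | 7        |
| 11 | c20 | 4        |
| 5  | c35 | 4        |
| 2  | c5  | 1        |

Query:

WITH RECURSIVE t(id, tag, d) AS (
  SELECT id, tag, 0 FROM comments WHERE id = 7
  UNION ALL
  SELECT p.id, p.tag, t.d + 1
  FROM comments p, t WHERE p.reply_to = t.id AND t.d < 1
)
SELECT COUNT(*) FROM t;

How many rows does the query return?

3

Base: id=7 (c16) at d 0.
Iteration 1: rows with reply_to in {7} -> c29 (id 9, d 1), c33 (id 13, d 1).
Iteration 2: d < 1 fails for all current rows; recursion stops.
Total rows emitted: 3.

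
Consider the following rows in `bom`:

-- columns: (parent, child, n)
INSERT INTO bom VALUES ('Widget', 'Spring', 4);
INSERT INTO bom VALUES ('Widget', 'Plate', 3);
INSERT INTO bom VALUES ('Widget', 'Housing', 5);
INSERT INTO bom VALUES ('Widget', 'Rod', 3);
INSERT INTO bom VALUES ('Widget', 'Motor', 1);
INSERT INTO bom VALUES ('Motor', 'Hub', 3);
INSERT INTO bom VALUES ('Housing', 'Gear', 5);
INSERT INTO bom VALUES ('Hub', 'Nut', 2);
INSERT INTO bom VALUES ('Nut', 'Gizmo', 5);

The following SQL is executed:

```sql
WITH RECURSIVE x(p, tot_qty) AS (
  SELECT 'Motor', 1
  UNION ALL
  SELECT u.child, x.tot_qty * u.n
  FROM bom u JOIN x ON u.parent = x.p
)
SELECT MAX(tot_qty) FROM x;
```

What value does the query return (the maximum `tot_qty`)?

30

Base: (Motor, tot_qty=1).
Iteration 1: components of {Motor} -> Hub = 1*3 = 3.
Iteration 2: components of {Hub} -> Nut = 3*2 = 6.
Iteration 3: components of {Nut} -> Gizmo = 6*5 = 30.
Iteration 4: no further components; recursion stops.
tot_qty values: 1, 3, 6, 30; the maximum is 30.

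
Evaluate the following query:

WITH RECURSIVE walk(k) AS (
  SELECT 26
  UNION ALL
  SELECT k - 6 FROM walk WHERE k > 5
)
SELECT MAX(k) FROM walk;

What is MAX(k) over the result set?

Base: k=26.
Iteration 1: 26 > 5 holds -> k = 26 - 6 = 20.
Iteration 2: 20 > 5 holds -> k = 20 - 6 = 14.
Iteration 3: 14 > 5 holds -> k = 14 - 6 = 8.
Iteration 4: 8 > 5 holds -> k = 8 - 6 = 2.
Iteration 5: 2 > 5 fails; recursion stops.
k values: 26, 20, 14, 8, 2; the maximum is 26.

26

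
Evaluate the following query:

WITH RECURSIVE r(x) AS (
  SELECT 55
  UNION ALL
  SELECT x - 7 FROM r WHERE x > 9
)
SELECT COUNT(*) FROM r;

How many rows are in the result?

8

Base: x=55.
Iteration 1: 55 > 9 holds -> x = 55 - 7 = 48.
Iteration 2: 48 > 9 holds -> x = 48 - 7 = 41.
Iteration 3: 41 > 9 holds -> x = 41 - 7 = 34.
Iteration 4: 34 > 9 holds -> x = 34 - 7 = 27.
Iteration 5: 27 > 9 holds -> x = 27 - 7 = 20.
Iteration 6: 20 > 9 holds -> x = 20 - 7 = 13.
Iteration 7: 13 > 9 holds -> x = 13 - 7 = 6.
Iteration 8: 6 > 9 fails; recursion stops.
Total rows emitted: 8.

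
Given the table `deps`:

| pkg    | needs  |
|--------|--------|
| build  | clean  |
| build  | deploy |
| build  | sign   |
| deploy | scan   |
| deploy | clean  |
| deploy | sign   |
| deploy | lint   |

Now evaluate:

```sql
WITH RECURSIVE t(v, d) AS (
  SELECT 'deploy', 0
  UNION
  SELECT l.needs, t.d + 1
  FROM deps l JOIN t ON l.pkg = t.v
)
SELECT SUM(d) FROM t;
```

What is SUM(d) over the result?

4

Base: (deploy, d=0).
Iteration 1: edges from {deploy} -> (clean, d=1), (lint, d=1), (scan, d=1), (sign, d=1).
Iteration 2: no outgoing edges from {clean,lint,scan,sign}; recursion stops.
SUM(d) = 0 + 1 + 1 + 1 + 1 = 4.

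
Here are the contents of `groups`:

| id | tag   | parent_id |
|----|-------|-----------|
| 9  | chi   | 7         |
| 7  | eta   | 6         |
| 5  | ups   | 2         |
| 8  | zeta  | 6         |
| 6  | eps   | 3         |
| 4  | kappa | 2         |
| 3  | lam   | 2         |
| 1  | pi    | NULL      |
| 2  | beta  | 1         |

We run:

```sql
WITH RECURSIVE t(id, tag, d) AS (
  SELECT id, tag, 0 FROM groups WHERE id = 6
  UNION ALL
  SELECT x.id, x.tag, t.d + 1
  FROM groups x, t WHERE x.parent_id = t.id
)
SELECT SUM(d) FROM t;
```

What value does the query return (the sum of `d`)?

Base: id=6 (eps) at d 0.
Iteration 1: rows with parent_id in {6} -> eta (id 7, d 1), zeta (id 8, d 1).
Iteration 2: rows with parent_id in {7,8} -> chi (id 9, d 2).
Iteration 3: no rows with parent_id in {9}; recursion stops.
SUM(d) = 0 + 1 + 1 + 2 = 4.

4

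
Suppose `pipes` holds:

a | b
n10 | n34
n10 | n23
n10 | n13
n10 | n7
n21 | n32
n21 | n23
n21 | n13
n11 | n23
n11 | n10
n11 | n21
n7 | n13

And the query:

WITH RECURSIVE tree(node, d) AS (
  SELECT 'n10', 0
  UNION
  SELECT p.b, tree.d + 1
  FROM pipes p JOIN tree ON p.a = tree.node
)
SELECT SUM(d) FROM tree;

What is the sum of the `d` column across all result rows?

6

Base: (n10, d=0).
Iteration 1: edges from {n10} -> (n13, d=1), (n23, d=1), (n34, d=1), (n7, d=1).
Iteration 2: edges from {n13,n23,n34,n7} -> (n13, d=2).
Iteration 3: no outgoing edges from {n13}; recursion stops.
SUM(d) = 0 + 1 + 1 + 1 + 1 + 2 = 6.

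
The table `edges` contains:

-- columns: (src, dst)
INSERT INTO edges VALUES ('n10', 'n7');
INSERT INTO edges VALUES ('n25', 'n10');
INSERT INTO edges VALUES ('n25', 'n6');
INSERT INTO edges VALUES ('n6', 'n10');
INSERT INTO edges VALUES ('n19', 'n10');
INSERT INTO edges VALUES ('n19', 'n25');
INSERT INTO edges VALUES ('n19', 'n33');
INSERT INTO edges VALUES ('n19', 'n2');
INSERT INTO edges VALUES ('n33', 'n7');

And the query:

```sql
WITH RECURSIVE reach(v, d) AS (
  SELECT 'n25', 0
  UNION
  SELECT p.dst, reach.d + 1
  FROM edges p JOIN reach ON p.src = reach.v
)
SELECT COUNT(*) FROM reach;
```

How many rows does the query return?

Base: (n25, d=0).
Iteration 1: edges from {n25} -> (n10, d=1), (n6, d=1).
Iteration 2: edges from {n10,n6} -> (n10, d=2), (n7, d=2).
Iteration 3: edges from {n10,n7} -> (n7, d=3).
Iteration 4: no outgoing edges from {n7}; recursion stops.
Total rows emitted: 6.

6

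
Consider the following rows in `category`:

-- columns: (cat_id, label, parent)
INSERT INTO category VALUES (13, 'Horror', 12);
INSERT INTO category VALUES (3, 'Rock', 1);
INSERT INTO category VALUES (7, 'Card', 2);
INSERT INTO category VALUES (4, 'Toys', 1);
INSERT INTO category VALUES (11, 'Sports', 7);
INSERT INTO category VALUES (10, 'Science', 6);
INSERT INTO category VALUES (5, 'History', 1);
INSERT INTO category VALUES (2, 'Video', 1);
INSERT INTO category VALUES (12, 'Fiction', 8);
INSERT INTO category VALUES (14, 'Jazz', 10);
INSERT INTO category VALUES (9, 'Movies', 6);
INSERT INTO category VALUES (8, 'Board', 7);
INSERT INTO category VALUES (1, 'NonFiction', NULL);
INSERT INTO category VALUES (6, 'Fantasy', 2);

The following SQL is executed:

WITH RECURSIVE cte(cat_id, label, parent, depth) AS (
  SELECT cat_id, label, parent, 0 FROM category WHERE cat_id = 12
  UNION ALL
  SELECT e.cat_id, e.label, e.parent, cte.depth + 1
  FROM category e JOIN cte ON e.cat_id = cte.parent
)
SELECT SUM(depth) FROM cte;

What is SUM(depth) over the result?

10

Base: cat_id=12 (Fiction), parent=8, depth 0.
Iteration 1: join on cat_id=8 -> Board (id 8, parent=7, depth 1).
Iteration 2: join on cat_id=7 -> Card (id 7, parent=2, depth 2).
Iteration 3: join on cat_id=2 -> Video (id 2, parent=1, depth 3).
Iteration 4: join on cat_id=1 -> NonFiction (id 1, parent=NULL, depth 4).
Iteration 5: parent is NULL; no match; recursion stops.
SUM(depth) = 0 + 1 + 2 + 3 + 4 = 10.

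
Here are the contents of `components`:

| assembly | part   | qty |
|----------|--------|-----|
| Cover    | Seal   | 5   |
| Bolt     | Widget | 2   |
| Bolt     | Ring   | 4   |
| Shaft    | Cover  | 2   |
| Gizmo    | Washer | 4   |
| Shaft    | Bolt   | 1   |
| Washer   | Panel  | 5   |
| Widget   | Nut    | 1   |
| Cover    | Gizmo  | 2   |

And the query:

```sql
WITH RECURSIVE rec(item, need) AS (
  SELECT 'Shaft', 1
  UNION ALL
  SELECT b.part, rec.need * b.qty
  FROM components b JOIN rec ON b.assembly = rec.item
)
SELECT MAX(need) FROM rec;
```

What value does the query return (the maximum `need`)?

80

Base: (Shaft, need=1).
Iteration 1: components of {Shaft} -> Bolt = 1*1 = 1, Cover = 1*2 = 2.
Iteration 2: components of {Bolt,Cover} -> Gizmo = 2*2 = 4, Ring = 1*4 = 4, Seal = 2*5 = 10, Widget = 1*2 = 2.
Iteration 3: components of {Gizmo,Ring,Seal,Widget} -> Nut = 2*1 = 2, Washer = 4*4 = 16.
Iteration 4: components of {Nut,Washer} -> Panel = 16*5 = 80.
Iteration 5: no further components; recursion stops.
need values: 1, 1, 2, 4, 2, 4, 10, 2, 16, 80; the maximum is 80.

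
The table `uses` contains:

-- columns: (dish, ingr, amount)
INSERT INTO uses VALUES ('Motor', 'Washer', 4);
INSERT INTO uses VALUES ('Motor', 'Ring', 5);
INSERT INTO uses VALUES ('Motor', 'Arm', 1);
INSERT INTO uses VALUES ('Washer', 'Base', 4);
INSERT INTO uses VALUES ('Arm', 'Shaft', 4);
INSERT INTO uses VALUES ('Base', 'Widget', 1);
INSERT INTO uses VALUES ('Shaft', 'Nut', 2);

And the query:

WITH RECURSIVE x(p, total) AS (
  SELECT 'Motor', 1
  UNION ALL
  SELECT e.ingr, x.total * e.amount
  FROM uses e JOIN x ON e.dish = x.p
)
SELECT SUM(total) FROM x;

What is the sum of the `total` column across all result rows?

55

Base: (Motor, total=1).
Iteration 1: components of {Motor} -> Arm = 1*1 = 1, Ring = 1*5 = 5, Washer = 1*4 = 4.
Iteration 2: components of {Arm,Ring,Washer} -> Base = 4*4 = 16, Shaft = 1*4 = 4.
Iteration 3: components of {Base,Shaft} -> Nut = 4*2 = 8, Widget = 16*1 = 16.
Iteration 4: no further components; recursion stops.
SUM(total) = 1 + 4 + 5 + 1 + 16 + 4 + 16 + 8 = 55.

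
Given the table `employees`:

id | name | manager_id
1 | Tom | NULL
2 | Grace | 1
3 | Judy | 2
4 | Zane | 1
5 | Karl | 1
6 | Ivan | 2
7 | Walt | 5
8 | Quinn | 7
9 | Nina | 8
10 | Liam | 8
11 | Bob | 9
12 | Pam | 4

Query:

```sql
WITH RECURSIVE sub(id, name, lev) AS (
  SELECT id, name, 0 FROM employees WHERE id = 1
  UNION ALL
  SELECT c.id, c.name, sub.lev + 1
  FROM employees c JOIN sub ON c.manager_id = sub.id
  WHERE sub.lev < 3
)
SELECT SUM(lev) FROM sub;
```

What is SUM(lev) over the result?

14

Base: id=1 (Tom) at lev 0.
Iteration 1: rows with manager_id in {1} -> Grace (id 2, lev 1), Zane (id 4, lev 1), Karl (id 5, lev 1).
Iteration 2: rows with manager_id in {2,4,5} -> Judy (id 3, lev 2), Ivan (id 6, lev 2), Walt (id 7, lev 2), Pam (id 12, lev 2).
Iteration 3: rows with manager_id in {3,6,7,12} -> Quinn (id 8, lev 3).
Iteration 4: lev < 3 fails for all current rows; recursion stops.
SUM(lev) = 0 + 1 + 1 + 1 + 2 + 2 + 2 + 2 + 3 = 14.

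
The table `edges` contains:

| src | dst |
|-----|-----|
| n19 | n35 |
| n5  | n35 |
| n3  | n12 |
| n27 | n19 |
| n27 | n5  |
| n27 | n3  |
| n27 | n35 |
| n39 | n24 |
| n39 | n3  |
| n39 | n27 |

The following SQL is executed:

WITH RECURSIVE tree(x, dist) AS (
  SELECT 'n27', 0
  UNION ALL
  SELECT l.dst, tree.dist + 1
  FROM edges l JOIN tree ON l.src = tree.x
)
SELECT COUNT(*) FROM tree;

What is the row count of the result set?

Base: (n27, dist=0).
Iteration 1: edges from {n27} -> (n19, dist=1), (n3, dist=1), (n35, dist=1), (n5, dist=1).
Iteration 2: edges from {n19,n3,n35,n5} -> (n12, dist=2), (n35, dist=2) x2. [UNION ALL keeps all 3 new rows, including repeats]
Iteration 3: no outgoing edges from {n12,n35}; recursion stops.
Total rows emitted: 8.

8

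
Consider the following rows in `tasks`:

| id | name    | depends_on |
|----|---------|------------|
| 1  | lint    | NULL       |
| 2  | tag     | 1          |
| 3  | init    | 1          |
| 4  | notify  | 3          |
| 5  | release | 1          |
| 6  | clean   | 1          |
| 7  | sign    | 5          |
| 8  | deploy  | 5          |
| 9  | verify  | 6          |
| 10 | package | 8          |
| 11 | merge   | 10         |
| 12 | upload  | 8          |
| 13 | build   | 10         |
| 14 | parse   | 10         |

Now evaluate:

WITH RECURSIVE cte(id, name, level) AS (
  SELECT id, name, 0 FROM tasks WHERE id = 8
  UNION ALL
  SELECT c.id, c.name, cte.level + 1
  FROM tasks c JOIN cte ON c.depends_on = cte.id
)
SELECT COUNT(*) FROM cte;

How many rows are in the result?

Base: id=8 (deploy) at level 0.
Iteration 1: rows with depends_on in {8} -> package (id 10, level 1), upload (id 12, level 1).
Iteration 2: rows with depends_on in {10,12} -> merge (id 11, level 2), build (id 13, level 2), parse (id 14, level 2).
Iteration 3: no rows with depends_on in {11,13,14}; recursion stops.
Total rows emitted: 6.

6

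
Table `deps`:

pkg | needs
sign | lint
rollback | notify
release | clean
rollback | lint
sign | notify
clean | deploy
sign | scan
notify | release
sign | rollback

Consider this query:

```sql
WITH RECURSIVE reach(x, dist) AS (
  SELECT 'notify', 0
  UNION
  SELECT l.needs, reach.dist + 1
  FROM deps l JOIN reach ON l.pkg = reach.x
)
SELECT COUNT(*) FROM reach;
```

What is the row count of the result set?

4

Base: (notify, dist=0).
Iteration 1: edges from {notify} -> (release, dist=1).
Iteration 2: edges from {release} -> (clean, dist=2).
Iteration 3: edges from {clean} -> (deploy, dist=3).
Iteration 4: no outgoing edges from {deploy}; recursion stops.
Total rows emitted: 4.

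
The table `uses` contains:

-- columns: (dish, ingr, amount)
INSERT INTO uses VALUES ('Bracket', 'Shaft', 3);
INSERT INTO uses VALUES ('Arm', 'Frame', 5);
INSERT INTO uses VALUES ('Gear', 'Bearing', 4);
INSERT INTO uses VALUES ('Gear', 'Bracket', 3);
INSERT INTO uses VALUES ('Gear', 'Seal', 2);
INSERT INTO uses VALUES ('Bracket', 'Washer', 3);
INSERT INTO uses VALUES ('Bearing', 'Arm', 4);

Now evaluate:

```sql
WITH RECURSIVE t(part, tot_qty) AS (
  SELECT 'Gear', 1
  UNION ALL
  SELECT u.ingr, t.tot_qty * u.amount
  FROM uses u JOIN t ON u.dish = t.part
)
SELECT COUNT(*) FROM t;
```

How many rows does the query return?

8

Base: (Gear, tot_qty=1).
Iteration 1: components of {Gear} -> Bearing = 1*4 = 4, Bracket = 1*3 = 3, Seal = 1*2 = 2.
Iteration 2: components of {Bearing,Bracket,Seal} -> Arm = 4*4 = 16, Shaft = 3*3 = 9, Washer = 3*3 = 9.
Iteration 3: components of {Arm,Shaft,Washer} -> Frame = 16*5 = 80.
Iteration 4: no further components; recursion stops.
Total rows emitted: 8.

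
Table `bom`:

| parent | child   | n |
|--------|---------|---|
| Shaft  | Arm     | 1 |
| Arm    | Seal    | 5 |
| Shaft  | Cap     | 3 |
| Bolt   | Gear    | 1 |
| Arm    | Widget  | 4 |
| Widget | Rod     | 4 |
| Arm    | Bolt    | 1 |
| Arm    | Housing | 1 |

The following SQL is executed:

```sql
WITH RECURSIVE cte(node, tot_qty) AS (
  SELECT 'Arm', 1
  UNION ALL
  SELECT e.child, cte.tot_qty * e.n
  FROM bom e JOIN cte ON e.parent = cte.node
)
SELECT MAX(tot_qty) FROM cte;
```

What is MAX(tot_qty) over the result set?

16

Base: (Arm, tot_qty=1).
Iteration 1: components of {Arm} -> Bolt = 1*1 = 1, Housing = 1*1 = 1, Seal = 1*5 = 5, Widget = 1*4 = 4.
Iteration 2: components of {Bolt,Housing,Seal,Widget} -> Gear = 1*1 = 1, Rod = 4*4 = 16.
Iteration 3: no further components; recursion stops.
tot_qty values: 1, 5, 1, 4, 1, 16, 1; the maximum is 16.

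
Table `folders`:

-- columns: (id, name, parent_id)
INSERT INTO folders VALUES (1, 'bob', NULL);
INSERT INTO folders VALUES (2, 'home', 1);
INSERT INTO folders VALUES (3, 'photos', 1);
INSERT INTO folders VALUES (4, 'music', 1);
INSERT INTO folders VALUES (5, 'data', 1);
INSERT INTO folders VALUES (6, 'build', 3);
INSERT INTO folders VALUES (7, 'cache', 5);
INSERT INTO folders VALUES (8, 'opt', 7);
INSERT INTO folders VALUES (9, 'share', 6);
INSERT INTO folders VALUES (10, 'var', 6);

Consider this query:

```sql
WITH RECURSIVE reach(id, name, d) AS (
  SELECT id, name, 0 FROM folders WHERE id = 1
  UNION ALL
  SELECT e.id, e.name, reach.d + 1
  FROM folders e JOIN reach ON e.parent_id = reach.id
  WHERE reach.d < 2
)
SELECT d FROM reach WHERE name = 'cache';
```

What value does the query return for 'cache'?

2

Base: id=1 (bob) at d 0.
Iteration 1: rows with parent_id in {1} -> home (id 2, d 1), photos (id 3, d 1), music (id 4, d 1), data (id 5, d 1).
Iteration 2: rows with parent_id in {2,3,4,5} -> build (id 6, d 2), cache (id 7, d 2).
Iteration 3: d < 2 fails for all current rows; recursion stops.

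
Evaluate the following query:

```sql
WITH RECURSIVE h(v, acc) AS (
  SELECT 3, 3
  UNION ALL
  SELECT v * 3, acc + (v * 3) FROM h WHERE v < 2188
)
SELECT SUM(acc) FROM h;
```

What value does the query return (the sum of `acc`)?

14748

Base: v=3, acc=3.
Iteration 1: 3 < 2188 holds -> v = 3 * 3 = 9, acc = 3 + 9 = 12.
Iteration 2: 9 < 2188 holds -> v = 9 * 3 = 27, acc = 12 + 27 = 39.
Iteration 3: 27 < 2188 holds -> v = 27 * 3 = 81, acc = 39 + 81 = 120.
Iteration 4: 81 < 2188 holds -> v = 81 * 3 = 243, acc = 120 + 243 = 363.
Iteration 5: 243 < 2188 holds -> v = 243 * 3 = 729, acc = 363 + 729 = 1092.
Iteration 6: 729 < 2188 holds -> v = 729 * 3 = 2187, acc = 1092 + 2187 = 3279.
Iteration 7: 2187 < 2188 holds -> v = 2187 * 3 = 6561, acc = 3279 + 6561 = 9840.
Iteration 8: 6561 < 2188 fails; recursion stops.
SUM(acc) = 3 + 12 + 39 + 120 + 363 + 1092 + 3279 + 9840 = 14748.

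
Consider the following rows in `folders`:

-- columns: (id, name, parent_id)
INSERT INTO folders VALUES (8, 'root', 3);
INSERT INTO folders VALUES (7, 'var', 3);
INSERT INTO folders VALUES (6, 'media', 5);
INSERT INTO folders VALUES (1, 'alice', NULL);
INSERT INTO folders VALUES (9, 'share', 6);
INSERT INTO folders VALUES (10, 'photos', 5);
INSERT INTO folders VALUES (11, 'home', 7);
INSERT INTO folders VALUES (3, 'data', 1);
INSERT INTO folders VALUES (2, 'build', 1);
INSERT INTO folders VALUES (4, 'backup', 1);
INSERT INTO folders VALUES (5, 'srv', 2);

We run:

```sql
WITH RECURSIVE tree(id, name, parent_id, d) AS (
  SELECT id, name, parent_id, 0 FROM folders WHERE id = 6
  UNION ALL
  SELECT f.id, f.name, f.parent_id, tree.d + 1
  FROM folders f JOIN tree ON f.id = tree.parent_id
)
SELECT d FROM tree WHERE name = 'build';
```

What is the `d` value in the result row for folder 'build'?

2

Base: id=6 (media), parent_id=5, d 0.
Iteration 1: join on id=5 -> srv (id 5, parent_id=2, d 1).
Iteration 2: join on id=2 -> build (id 2, parent_id=1, d 2).
Iteration 3: join on id=1 -> alice (id 1, parent_id=NULL, d 3).
Iteration 4: parent_id is NULL; no match; recursion stops.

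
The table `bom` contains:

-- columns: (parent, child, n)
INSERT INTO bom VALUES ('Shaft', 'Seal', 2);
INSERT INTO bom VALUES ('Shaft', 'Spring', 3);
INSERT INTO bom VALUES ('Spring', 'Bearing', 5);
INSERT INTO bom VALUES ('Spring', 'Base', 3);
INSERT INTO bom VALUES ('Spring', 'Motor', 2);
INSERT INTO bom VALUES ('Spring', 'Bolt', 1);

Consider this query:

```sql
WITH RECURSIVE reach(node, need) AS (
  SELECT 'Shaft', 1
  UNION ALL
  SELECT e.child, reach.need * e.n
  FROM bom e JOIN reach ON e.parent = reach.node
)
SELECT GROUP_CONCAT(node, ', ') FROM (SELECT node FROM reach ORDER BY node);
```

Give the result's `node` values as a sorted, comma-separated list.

Base: (Shaft, need=1).
Iteration 1: components of {Shaft} -> Seal = 1*2 = 2, Spring = 1*3 = 3.
Iteration 2: components of {Seal,Spring} -> Base = 3*3 = 9, Bearing = 3*5 = 15, Bolt = 3*1 = 3, Motor = 3*2 = 6.
Iteration 3: no further components; recursion stops.

Base, Bearing, Bolt, Motor, Seal, Shaft, Spring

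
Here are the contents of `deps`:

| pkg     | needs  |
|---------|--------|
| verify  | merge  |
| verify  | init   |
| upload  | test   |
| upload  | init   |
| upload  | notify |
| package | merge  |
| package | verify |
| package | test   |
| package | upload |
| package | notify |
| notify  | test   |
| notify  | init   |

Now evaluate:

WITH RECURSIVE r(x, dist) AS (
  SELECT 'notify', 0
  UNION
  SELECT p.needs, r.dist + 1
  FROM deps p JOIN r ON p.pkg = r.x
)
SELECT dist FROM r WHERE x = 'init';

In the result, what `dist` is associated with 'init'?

Base: (notify, dist=0).
Iteration 1: edges from {notify} -> (init, dist=1), (test, dist=1).
Iteration 2: no outgoing edges from {init,test}; recursion stops.

1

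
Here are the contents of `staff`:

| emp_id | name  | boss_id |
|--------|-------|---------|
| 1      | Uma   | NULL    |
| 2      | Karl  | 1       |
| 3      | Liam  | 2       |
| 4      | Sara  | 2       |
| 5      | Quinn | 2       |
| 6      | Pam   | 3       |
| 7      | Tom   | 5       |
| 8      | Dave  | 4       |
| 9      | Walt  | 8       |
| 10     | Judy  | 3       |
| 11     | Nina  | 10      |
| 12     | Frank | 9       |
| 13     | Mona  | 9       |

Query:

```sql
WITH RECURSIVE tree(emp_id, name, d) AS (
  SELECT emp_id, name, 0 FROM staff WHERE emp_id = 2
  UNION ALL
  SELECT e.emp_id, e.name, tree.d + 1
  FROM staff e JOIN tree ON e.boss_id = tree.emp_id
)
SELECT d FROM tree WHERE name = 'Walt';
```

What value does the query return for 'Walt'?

Base: emp_id=2 (Karl) at d 0.
Iteration 1: rows with boss_id in {2} -> Liam (id 3, d 1), Sara (id 4, d 1), Quinn (id 5, d 1).
Iteration 2: rows with boss_id in {3,4,5} -> Pam (id 6, d 2), Tom (id 7, d 2), Dave (id 8, d 2), Judy (id 10, d 2).
Iteration 3: rows with boss_id in {6,7,8,10} -> Walt (id 9, d 3), Nina (id 11, d 3).
Iteration 4: rows with boss_id in {9,11} -> Frank (id 12, d 4), Mona (id 13, d 4).
Iteration 5: no rows with boss_id in {12,13}; recursion stops.

3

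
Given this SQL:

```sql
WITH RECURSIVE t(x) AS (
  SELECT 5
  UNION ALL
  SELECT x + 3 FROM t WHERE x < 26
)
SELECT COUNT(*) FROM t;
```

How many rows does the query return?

8

Base: x=5.
Iteration 1: 5 < 26 holds -> x = 5 + 3 = 8.
Iteration 2: 8 < 26 holds -> x = 8 + 3 = 11.
Iteration 3: 11 < 26 holds -> x = 11 + 3 = 14.
Iteration 4: 14 < 26 holds -> x = 14 + 3 = 17.
Iteration 5: 17 < 26 holds -> x = 17 + 3 = 20.
Iteration 6: 20 < 26 holds -> x = 20 + 3 = 23.
Iteration 7: 23 < 26 holds -> x = 23 + 3 = 26.
Iteration 8: 26 < 26 fails; recursion stops.
Total rows emitted: 8.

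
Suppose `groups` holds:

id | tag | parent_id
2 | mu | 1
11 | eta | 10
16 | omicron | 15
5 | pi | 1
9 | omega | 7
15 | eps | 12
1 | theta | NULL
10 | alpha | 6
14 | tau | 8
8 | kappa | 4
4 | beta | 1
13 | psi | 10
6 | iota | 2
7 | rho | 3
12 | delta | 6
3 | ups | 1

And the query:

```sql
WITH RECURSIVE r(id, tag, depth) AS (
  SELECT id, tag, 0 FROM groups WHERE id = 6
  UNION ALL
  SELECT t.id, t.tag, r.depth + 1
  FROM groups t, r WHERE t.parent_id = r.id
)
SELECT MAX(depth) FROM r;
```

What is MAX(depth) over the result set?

3

Base: id=6 (iota) at depth 0.
Iteration 1: rows with parent_id in {6} -> alpha (id 10, depth 1), delta (id 12, depth 1).
Iteration 2: rows with parent_id in {10,12} -> eta (id 11, depth 2), psi (id 13, depth 2), eps (id 15, depth 2).
Iteration 3: rows with parent_id in {11,13,15} -> omicron (id 16, depth 3).
Iteration 4: no rows with parent_id in {16}; recursion stops.
depth values: 0, 1, 1, 2, 2, 2, 3; the maximum is 3.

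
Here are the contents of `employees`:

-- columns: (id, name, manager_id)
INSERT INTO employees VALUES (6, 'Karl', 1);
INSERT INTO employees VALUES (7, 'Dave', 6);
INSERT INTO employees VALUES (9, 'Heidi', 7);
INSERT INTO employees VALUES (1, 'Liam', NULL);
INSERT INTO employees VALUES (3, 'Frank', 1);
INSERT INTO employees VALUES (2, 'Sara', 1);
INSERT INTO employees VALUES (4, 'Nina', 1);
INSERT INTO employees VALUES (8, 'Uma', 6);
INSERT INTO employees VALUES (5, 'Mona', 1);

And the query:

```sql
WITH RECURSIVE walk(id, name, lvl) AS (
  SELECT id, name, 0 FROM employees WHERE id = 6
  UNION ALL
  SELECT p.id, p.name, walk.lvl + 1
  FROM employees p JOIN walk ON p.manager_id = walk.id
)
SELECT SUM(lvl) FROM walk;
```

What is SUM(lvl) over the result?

Base: id=6 (Karl) at lvl 0.
Iteration 1: rows with manager_id in {6} -> Dave (id 7, lvl 1), Uma (id 8, lvl 1).
Iteration 2: rows with manager_id in {7,8} -> Heidi (id 9, lvl 2).
Iteration 3: no rows with manager_id in {9}; recursion stops.
SUM(lvl) = 0 + 1 + 1 + 2 = 4.

4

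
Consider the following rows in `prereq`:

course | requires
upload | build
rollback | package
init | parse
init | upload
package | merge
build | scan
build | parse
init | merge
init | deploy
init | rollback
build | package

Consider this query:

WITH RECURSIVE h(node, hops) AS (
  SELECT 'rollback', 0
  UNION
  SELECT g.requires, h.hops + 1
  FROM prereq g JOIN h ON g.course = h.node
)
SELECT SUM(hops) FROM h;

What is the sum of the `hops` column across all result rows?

Base: (rollback, hops=0).
Iteration 1: edges from {rollback} -> (package, hops=1).
Iteration 2: edges from {package} -> (merge, hops=2).
Iteration 3: no outgoing edges from {merge}; recursion stops.
SUM(hops) = 0 + 1 + 2 = 3.

3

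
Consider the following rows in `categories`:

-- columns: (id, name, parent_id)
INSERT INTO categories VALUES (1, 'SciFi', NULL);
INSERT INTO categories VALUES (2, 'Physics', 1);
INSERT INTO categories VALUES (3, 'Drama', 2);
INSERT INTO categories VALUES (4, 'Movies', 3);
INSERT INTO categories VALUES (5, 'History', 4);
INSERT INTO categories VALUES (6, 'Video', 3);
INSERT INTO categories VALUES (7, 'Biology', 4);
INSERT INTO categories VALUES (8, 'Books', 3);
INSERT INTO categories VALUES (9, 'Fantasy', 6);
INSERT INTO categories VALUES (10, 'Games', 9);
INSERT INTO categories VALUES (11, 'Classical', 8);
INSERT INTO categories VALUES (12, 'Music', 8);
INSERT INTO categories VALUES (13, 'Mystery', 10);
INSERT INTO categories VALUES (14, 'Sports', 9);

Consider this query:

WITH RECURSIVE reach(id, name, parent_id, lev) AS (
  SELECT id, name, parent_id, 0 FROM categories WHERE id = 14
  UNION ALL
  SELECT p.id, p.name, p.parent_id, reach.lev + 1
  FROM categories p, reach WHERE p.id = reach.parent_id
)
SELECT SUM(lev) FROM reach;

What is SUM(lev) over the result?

15

Base: id=14 (Sports), parent_id=9, lev 0.
Iteration 1: join on id=9 -> Fantasy (id 9, parent_id=6, lev 1).
Iteration 2: join on id=6 -> Video (id 6, parent_id=3, lev 2).
Iteration 3: join on id=3 -> Drama (id 3, parent_id=2, lev 3).
Iteration 4: join on id=2 -> Physics (id 2, parent_id=1, lev 4).
Iteration 5: join on id=1 -> SciFi (id 1, parent_id=NULL, lev 5).
Iteration 6: parent_id is NULL; no match; recursion stops.
SUM(lev) = 0 + 1 + 2 + 3 + 4 + 5 = 15.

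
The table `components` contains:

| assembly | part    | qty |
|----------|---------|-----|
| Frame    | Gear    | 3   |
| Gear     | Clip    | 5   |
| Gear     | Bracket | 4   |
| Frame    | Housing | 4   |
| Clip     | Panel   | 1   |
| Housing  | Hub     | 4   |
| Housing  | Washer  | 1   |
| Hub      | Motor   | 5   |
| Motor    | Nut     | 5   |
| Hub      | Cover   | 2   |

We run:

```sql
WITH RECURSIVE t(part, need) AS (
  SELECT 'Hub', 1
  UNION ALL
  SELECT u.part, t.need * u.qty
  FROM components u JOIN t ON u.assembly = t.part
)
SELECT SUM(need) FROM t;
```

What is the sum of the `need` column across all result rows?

Base: (Hub, need=1).
Iteration 1: components of {Hub} -> Cover = 1*2 = 2, Motor = 1*5 = 5.
Iteration 2: components of {Cover,Motor} -> Nut = 5*5 = 25.
Iteration 3: no further components; recursion stops.
SUM(need) = 1 + 5 + 2 + 25 = 33.

33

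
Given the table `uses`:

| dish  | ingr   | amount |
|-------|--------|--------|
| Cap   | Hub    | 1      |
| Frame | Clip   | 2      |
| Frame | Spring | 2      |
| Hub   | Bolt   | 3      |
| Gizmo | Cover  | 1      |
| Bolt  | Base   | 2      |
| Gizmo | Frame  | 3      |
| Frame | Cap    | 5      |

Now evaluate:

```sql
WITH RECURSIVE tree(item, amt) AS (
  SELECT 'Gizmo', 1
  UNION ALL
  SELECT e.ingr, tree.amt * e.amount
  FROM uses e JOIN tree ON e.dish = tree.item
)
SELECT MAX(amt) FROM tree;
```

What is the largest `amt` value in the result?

90

Base: (Gizmo, amt=1).
Iteration 1: components of {Gizmo} -> Cover = 1*1 = 1, Frame = 1*3 = 3.
Iteration 2: components of {Cover,Frame} -> Cap = 3*5 = 15, Clip = 3*2 = 6, Spring = 3*2 = 6.
Iteration 3: components of {Cap,Clip,Spring} -> Hub = 15*1 = 15.
Iteration 4: components of {Hub} -> Bolt = 15*3 = 45.
Iteration 5: components of {Bolt} -> Base = 45*2 = 90.
Iteration 6: no further components; recursion stops.
amt values: 1, 3, 1, 6, 15, 6, 15, 45, 90; the maximum is 90.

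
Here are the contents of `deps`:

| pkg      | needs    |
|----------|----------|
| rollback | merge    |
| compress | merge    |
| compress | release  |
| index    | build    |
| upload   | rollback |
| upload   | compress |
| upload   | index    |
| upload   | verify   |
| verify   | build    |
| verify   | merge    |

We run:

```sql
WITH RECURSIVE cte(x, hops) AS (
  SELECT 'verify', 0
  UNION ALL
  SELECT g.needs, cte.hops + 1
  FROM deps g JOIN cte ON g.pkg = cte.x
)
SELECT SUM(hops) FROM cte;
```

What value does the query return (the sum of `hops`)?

2

Base: (verify, hops=0).
Iteration 1: edges from {verify} -> (build, hops=1), (merge, hops=1).
Iteration 2: no outgoing edges from {build,merge}; recursion stops.
SUM(hops) = 0 + 1 + 1 = 2.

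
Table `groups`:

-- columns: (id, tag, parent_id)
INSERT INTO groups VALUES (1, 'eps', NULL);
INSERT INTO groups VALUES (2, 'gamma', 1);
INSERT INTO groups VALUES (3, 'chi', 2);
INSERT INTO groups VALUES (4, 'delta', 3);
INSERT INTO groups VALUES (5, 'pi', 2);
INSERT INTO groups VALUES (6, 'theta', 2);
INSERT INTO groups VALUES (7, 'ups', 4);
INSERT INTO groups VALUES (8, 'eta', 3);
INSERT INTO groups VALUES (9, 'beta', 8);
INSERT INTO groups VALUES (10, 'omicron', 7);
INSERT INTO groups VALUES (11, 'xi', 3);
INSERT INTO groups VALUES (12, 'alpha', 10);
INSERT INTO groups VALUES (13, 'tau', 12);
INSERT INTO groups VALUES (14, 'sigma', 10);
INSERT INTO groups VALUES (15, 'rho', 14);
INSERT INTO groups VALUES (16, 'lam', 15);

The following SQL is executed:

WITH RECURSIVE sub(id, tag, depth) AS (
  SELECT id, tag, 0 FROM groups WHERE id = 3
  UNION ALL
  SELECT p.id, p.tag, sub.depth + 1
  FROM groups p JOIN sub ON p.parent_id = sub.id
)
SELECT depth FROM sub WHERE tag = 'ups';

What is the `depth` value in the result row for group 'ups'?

2

Base: id=3 (chi) at depth 0.
Iteration 1: rows with parent_id in {3} -> delta (id 4, depth 1), eta (id 8, depth 1), xi (id 11, depth 1).
Iteration 2: rows with parent_id in {4,8,11} -> ups (id 7, depth 2), beta (id 9, depth 2).
Iteration 3: rows with parent_id in {7,9} -> omicron (id 10, depth 3).
Iteration 4: rows with parent_id in {10} -> alpha (id 12, depth 4), sigma (id 14, depth 4).
Iteration 5: rows with parent_id in {12,14} -> tau (id 13, depth 5), rho (id 15, depth 5).
Iteration 6: rows with parent_id in {13,15} -> lam (id 16, depth 6).
Iteration 7: no rows with parent_id in {16}; recursion stops.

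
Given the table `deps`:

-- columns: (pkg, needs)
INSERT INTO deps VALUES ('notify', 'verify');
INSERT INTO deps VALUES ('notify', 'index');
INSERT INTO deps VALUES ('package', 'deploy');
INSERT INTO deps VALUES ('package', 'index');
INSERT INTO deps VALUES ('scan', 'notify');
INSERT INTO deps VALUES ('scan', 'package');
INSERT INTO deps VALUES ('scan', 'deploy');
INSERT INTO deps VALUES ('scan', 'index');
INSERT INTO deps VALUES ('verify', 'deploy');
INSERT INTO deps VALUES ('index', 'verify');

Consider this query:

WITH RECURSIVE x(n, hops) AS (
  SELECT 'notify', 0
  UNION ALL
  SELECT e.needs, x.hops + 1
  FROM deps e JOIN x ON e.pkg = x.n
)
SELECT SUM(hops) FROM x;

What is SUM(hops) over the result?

9

Base: (notify, hops=0).
Iteration 1: edges from {notify} -> (index, hops=1), (verify, hops=1).
Iteration 2: edges from {index,verify} -> (deploy, hops=2), (verify, hops=2).
Iteration 3: edges from {deploy,verify} -> (deploy, hops=3).
Iteration 4: no outgoing edges from {deploy}; recursion stops.
SUM(hops) = 0 + 1 + 1 + 2 + 2 + 3 = 9.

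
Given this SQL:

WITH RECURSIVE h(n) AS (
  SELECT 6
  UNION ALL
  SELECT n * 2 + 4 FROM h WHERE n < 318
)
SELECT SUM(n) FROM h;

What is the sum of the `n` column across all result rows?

1242

Base: n=6.
Iteration 1: 6 < 318 holds -> n = 6 * 2 + 4 = 16.
Iteration 2: 16 < 318 holds -> n = 16 * 2 + 4 = 36.
Iteration 3: 36 < 318 holds -> n = 36 * 2 + 4 = 76.
Iteration 4: 76 < 318 holds -> n = 76 * 2 + 4 = 156.
Iteration 5: 156 < 318 holds -> n = 156 * 2 + 4 = 316.
Iteration 6: 316 < 318 holds -> n = 316 * 2 + 4 = 636.
Iteration 7: 636 < 318 fails; recursion stops.
SUM(n) = 6 + 16 + 36 + 76 + 156 + 316 + 636 = 1242.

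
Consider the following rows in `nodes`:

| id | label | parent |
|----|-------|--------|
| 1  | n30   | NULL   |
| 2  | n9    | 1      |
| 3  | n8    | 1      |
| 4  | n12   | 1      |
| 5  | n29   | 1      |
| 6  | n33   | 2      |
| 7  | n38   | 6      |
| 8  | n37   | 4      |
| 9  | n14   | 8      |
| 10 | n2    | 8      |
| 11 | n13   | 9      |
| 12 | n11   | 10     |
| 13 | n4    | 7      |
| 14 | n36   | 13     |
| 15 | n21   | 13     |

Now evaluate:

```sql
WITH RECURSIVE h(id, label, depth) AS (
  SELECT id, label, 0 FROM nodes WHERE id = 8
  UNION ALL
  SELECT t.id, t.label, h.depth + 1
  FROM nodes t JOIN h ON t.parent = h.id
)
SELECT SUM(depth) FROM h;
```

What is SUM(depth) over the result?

Base: id=8 (n37) at depth 0.
Iteration 1: rows with parent in {8} -> n14 (id 9, depth 1), n2 (id 10, depth 1).
Iteration 2: rows with parent in {9,10} -> n13 (id 11, depth 2), n11 (id 12, depth 2).
Iteration 3: no rows with parent in {11,12}; recursion stops.
SUM(depth) = 0 + 1 + 1 + 2 + 2 = 6.

6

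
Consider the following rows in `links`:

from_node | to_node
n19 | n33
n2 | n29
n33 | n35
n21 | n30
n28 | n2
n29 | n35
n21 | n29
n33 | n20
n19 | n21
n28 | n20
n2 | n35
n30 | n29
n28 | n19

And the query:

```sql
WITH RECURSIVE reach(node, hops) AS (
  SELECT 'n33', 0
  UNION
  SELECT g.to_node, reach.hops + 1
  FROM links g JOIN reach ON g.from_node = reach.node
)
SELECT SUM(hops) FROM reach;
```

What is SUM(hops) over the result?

2

Base: (n33, hops=0).
Iteration 1: edges from {n33} -> (n20, hops=1), (n35, hops=1).
Iteration 2: no outgoing edges from {n20,n35}; recursion stops.
SUM(hops) = 0 + 1 + 1 = 2.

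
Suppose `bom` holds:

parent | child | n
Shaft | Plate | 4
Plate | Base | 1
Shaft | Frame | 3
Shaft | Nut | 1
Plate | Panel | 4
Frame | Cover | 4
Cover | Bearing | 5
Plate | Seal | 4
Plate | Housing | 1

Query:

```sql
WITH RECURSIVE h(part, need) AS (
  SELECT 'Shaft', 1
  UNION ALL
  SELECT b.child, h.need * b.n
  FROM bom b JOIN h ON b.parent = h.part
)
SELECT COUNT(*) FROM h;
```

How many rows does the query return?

Base: (Shaft, need=1).
Iteration 1: components of {Shaft} -> Frame = 1*3 = 3, Nut = 1*1 = 1, Plate = 1*4 = 4.
Iteration 2: components of {Frame,Nut,Plate} -> Base = 4*1 = 4, Cover = 3*4 = 12, Housing = 4*1 = 4, Panel = 4*4 = 16, Seal = 4*4 = 16.
Iteration 3: components of {Base,Cover,Housing,Panel,Seal} -> Bearing = 12*5 = 60.
Iteration 4: no further components; recursion stops.
Total rows emitted: 10.

10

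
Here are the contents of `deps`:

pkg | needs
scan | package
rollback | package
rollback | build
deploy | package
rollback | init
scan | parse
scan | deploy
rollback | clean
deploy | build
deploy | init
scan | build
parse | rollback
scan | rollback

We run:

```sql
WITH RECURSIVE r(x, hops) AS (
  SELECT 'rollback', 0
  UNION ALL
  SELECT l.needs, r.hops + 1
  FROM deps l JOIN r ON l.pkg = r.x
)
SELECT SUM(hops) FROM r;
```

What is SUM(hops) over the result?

4

Base: (rollback, hops=0).
Iteration 1: edges from {rollback} -> (build, hops=1), (clean, hops=1), (init, hops=1), (package, hops=1).
Iteration 2: no outgoing edges from {build,clean,init,package}; recursion stops.
SUM(hops) = 0 + 1 + 1 + 1 + 1 = 4.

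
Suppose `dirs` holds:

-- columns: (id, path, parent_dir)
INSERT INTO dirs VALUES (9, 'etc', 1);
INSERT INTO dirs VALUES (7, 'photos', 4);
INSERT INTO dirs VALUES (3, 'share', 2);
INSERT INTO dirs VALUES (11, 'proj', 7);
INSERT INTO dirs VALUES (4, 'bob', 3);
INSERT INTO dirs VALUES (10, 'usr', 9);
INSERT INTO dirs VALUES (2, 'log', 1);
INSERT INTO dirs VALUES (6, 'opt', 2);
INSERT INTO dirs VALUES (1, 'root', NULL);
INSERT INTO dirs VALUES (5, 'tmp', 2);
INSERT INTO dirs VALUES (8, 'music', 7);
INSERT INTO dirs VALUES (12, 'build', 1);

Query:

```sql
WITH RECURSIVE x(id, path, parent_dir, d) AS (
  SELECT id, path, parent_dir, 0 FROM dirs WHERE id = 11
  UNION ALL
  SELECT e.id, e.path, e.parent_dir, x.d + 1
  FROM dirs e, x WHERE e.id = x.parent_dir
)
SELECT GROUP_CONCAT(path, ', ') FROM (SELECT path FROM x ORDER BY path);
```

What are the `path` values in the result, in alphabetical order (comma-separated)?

bob, log, photos, proj, root, share

Base: id=11 (proj), parent_dir=7, d 0.
Iteration 1: join on id=7 -> photos (id 7, parent_dir=4, d 1).
Iteration 2: join on id=4 -> bob (id 4, parent_dir=3, d 2).
Iteration 3: join on id=3 -> share (id 3, parent_dir=2, d 3).
Iteration 4: join on id=2 -> log (id 2, parent_dir=1, d 4).
Iteration 5: join on id=1 -> root (id 1, parent_dir=NULL, d 5).
Iteration 6: parent_dir is NULL; no match; recursion stops.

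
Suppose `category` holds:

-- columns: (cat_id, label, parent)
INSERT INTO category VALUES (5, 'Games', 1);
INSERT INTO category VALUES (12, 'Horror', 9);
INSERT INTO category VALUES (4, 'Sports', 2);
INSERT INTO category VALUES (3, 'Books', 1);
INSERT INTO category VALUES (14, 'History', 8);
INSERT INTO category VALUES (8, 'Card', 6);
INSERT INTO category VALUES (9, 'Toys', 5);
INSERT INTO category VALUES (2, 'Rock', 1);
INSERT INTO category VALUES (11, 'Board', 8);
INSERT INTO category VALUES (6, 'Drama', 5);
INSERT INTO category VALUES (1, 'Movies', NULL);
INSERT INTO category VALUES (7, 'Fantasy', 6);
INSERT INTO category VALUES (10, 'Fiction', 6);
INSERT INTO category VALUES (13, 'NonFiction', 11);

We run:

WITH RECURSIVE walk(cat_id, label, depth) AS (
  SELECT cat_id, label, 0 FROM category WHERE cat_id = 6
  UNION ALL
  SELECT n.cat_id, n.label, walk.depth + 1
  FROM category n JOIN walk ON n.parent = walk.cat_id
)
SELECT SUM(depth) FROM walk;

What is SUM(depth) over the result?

Base: cat_id=6 (Drama) at depth 0.
Iteration 1: rows with parent in {6} -> Fantasy (id 7, depth 1), Card (id 8, depth 1), Fiction (id 10, depth 1).
Iteration 2: rows with parent in {7,8,10} -> Board (id 11, depth 2), History (id 14, depth 2).
Iteration 3: rows with parent in {11,14} -> NonFiction (id 13, depth 3).
Iteration 4: no rows with parent in {13}; recursion stops.
SUM(depth) = 0 + 1 + 1 + 1 + 2 + 2 + 3 = 10.

10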